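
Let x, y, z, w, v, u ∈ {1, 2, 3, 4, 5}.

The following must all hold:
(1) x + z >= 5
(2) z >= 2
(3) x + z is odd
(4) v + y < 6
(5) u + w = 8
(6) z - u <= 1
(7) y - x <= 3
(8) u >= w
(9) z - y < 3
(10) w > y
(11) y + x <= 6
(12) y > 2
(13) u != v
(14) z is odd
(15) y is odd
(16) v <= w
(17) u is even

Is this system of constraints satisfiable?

The assignment x = 2, y = 3, z = 3, w = 4, v = 1, u = 4 works:
  constraint 1 holds since x + z = 5.
  constraint 4 holds since v + y = 4.
The rest check out directly.

Satisfiable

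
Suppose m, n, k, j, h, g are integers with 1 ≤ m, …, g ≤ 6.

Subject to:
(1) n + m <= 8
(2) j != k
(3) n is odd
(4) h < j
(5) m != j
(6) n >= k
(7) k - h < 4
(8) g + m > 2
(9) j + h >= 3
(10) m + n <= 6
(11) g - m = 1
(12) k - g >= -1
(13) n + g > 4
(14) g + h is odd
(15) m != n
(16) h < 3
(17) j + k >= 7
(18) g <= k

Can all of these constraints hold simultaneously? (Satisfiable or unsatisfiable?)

One satisfying assignment is m = 1, n = 5, k = 2, j = 5, h = 1, g = 2.
For the less obvious constraints — constraint 1: n + m = 6; constraint 7: k - h = 1 — and the others hold by inspection.

Satisfiable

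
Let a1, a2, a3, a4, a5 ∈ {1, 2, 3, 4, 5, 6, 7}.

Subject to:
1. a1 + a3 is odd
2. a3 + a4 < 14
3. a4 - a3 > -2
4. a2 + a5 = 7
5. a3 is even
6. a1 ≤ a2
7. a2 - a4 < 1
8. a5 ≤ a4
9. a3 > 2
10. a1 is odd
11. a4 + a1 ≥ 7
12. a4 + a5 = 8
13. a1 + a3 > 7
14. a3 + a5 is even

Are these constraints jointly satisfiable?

Satisfiable

One satisfying assignment is a1 = 3, a2 = 5, a3 = 6, a4 = 6, a5 = 2.
For the less obvious constraints — constraint 2: a3 + a4 = 12; constraint 3: a4 - a3 = 0; constraint 4: a2 + a5 = 7 — and the others hold by inspection.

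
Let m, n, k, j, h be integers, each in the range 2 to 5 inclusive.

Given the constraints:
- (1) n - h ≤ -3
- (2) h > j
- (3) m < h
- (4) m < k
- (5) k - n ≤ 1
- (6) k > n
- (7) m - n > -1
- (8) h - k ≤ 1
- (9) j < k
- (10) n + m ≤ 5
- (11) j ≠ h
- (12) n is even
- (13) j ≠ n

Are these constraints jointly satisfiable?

Unsatisfiable

Constraints 1, 5, and 8 give n − k ≥ -1, k − h ≥ -1, h − n ≥ 3.
Adding all 3 inequalities: the left sides telescope to 0, and the right sides sum to (-1) + (-1) + 3 = 1. So 0 ≥ 1, which is false.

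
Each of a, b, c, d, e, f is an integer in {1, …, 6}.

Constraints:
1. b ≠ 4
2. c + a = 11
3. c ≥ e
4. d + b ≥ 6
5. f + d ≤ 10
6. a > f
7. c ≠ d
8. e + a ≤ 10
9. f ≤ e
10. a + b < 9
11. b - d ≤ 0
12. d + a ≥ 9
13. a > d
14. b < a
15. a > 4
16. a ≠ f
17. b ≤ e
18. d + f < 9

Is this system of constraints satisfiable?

One satisfying assignment is a = 5, b = 3, c = 6, d = 4, e = 3, f = 3.
For the less obvious constraints — constraint 2: c + a = 11; constraint 4: d + b = 7; constraint 5: f + d = 7 — and the others hold by inspection.

Satisfiable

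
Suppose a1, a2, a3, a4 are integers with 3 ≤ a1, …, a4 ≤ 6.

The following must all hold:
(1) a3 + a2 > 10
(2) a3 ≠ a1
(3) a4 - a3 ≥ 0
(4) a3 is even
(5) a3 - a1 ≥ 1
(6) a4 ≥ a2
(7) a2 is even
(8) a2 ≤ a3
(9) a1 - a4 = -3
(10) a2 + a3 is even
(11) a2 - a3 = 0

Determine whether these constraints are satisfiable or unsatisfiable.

Satisfiable

Try a1 = 3, a2 = 6, a3 = 6, a4 = 6.
Check constraint 1: a3 + a2 = 12; constraint 3: a4 - a3 = 0; constraint 5: a3 - a1 = 3. The remaining constraints are straightforward to verify.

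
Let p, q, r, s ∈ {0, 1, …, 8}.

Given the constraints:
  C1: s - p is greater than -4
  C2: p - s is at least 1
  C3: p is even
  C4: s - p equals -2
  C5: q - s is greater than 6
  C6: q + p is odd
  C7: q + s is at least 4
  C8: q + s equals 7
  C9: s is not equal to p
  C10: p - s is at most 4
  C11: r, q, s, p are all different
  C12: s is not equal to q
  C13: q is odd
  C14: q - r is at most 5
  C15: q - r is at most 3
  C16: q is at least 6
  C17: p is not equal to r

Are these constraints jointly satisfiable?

Take p = 2, q = 7, r = 4, s = 0. Then constraint 1: s - p = -2; constraint 2: p - s = 2; constraint 4: s - p = -2, and every other listed constraint is also met.

Satisfiable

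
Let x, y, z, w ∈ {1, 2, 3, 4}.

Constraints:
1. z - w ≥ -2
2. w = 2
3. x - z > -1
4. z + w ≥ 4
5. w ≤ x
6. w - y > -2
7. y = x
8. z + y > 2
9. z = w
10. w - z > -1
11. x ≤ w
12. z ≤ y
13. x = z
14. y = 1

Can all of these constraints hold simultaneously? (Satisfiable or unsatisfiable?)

Constraint 14 fixes y = 1 and constraint 2 fixes w = 2. Constraints 7, 9, and 13 give y = x = z = w, so y = w. But 1 ≠ 2 — contradiction.

Unsatisfiable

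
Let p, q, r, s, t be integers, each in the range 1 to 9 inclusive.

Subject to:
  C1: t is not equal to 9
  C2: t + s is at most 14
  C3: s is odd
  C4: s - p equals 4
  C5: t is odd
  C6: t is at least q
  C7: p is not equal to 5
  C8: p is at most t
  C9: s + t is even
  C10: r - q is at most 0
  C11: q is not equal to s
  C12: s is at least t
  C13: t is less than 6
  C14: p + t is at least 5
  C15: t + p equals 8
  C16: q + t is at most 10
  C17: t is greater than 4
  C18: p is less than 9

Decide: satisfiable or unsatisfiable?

Satisfiable

Setting (p, q, r, s, t) = (3, 5, 2, 7, 5) satisfies everything: constraint 2: t + s = 12; constraint 4: s - p = 4; constraint 10: r - q = -3, and the others follow.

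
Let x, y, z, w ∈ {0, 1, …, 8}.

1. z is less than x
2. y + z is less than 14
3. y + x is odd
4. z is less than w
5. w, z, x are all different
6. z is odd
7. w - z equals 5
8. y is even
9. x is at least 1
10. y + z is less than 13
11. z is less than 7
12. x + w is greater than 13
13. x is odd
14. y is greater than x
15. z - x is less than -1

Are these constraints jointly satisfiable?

Take x = 7, y = 8, z = 3, w = 8. Then constraint 2: y + z = 11; constraint 7: w - z = 5, and every other listed constraint is also met.

Satisfiable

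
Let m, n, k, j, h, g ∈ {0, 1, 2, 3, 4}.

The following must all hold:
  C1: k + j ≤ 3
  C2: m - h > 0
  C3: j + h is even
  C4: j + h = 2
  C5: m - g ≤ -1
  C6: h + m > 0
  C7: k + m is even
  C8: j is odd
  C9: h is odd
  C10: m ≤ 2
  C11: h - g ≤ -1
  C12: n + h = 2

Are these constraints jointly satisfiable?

Try m = 2, n = 1, k = 2, j = 1, h = 1, g = 4.
Check constraint 1: k + j = 3; constraint 2: m - h = 1; constraint 4: j + h = 2. The remaining constraints are straightforward to verify.

Satisfiable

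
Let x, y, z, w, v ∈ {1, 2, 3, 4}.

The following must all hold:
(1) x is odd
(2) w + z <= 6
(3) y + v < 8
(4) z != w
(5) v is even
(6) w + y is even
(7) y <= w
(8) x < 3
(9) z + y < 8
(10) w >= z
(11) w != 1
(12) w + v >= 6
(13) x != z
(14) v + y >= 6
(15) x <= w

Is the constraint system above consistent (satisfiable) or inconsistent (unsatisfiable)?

One satisfying assignment is x = 1, y = 3, z = 2, w = 3, v = 4.
For the less obvious constraints — constraint 2: w + z = 5; constraint 3: y + v = 7 — and the others hold by inspection.

Satisfiable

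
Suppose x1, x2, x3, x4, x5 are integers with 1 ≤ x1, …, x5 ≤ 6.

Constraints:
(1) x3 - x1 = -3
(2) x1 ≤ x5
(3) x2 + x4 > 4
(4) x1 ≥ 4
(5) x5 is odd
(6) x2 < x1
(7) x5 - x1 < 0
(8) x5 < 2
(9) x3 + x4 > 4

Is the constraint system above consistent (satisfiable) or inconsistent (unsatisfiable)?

From constraints 2 and 4: x5 ≥ x1 and x1 ≥ 4, so x5 ≥ 4. From constraint 8: x5 ≤ 1. But 1 < 4, so no value of x5 works.

Unsatisfiable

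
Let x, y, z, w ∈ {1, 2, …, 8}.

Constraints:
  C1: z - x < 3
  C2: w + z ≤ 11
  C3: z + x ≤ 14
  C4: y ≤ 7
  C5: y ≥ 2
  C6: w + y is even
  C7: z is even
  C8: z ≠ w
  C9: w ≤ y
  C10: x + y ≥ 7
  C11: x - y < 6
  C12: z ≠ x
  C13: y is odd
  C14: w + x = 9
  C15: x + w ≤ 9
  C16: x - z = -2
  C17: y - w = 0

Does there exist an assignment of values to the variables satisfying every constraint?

Setting (x, y, z, w) = (6, 3, 8, 3) satisfies everything: constraint 1: z - x = 2; constraint 2: w + z = 11, and the others follow.

Satisfiable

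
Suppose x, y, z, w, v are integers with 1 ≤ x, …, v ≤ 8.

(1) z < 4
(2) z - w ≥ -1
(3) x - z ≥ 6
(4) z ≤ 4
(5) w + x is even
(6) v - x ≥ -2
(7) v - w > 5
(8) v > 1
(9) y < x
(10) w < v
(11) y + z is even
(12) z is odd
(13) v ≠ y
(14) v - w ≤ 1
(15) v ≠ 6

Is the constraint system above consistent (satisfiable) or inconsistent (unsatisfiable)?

Unsatisfiable

Constraints 2, 3, 6, and 14 give x − z ≥ 6, z − w ≥ -1, w − v ≥ -1, v − x ≥ -2.
Adding all 4 inequalities: the left sides telescope to 0, and the right sides sum to 6 + (-1) + (-1) + (-2) = 2. So 0 ≥ 2, which is false.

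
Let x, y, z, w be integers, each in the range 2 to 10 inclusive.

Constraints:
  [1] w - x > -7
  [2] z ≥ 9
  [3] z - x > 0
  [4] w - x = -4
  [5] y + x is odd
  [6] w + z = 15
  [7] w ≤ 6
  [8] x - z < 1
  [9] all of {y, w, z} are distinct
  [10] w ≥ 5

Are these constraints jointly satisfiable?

Setting (x, y, z, w) = (9, 8, 10, 5) satisfies everything: constraint 1: w - x = -4; constraint 3: z - x = 1, and the others follow.

Satisfiable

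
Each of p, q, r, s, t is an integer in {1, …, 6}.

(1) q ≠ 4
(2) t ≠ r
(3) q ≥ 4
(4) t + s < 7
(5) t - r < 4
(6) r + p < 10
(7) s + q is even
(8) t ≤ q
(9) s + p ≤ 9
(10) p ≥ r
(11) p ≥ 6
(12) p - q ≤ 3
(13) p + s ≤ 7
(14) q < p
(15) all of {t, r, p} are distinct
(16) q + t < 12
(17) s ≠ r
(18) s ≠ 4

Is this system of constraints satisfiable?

Satisfiable

Try p = 6, q = 5, r = 2, s = 1, t = 5.
Check constraint 4: t + s = 6; constraint 5: t - r = 3. The remaining constraints are straightforward to verify.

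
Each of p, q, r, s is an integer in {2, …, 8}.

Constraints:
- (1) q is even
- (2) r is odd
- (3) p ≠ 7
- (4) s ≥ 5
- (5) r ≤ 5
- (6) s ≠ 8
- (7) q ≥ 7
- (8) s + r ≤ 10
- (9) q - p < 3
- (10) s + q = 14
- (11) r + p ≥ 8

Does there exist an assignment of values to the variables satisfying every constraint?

Setting (p, q, r, s) = (6, 8, 3, 6) satisfies everything: constraint 8: s + r = 9; constraint 9: q - p = 2; constraint 10: s + q = 14, and the others follow.

Satisfiable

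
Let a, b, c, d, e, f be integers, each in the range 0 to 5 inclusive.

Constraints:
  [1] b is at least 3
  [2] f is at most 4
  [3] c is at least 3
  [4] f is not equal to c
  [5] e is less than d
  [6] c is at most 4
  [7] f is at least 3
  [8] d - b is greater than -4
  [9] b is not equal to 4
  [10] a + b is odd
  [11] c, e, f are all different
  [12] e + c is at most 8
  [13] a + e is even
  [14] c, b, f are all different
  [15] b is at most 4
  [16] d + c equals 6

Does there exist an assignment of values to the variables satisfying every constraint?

Constraints 1, 2, 3, 6, 7, and 15 confine each of c, b, f to the 2 values {3, 4}.
Constraint 14 requires all 3 of them to be distinct, but only 2 values are available — impossible by the pigeonhole principle.

Unsatisfiable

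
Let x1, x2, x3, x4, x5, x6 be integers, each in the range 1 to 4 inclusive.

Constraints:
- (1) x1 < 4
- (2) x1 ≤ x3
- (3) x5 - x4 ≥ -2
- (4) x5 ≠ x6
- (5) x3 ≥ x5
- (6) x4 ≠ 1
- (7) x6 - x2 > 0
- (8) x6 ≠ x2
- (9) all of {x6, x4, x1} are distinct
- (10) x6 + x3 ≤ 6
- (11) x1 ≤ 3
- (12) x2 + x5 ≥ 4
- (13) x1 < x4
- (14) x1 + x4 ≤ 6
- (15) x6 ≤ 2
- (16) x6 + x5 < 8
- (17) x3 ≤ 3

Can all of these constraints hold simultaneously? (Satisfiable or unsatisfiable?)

Try x1 = 1, x2 = 1, x3 = 3, x4 = 3, x5 = 3, x6 = 2.
Check constraint 3: x5 - x4 = 0; constraint 7: x6 - x2 = 1. The remaining constraints are straightforward to verify.

Satisfiable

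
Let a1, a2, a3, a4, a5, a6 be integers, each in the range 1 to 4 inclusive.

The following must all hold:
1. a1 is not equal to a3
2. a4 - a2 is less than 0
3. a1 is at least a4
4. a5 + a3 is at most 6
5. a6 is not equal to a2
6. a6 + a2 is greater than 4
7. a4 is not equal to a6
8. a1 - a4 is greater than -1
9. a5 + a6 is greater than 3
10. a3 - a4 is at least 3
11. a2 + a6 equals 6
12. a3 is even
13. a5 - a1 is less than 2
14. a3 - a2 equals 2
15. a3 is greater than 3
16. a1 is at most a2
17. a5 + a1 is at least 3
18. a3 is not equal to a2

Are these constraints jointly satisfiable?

Satisfiable

Take a1 = 2, a2 = 2, a3 = 4, a4 = 1, a5 = 2, a6 = 4. Then constraint 2: a4 - a2 = -1; constraint 4: a5 + a3 = 6, and every other listed constraint is also met.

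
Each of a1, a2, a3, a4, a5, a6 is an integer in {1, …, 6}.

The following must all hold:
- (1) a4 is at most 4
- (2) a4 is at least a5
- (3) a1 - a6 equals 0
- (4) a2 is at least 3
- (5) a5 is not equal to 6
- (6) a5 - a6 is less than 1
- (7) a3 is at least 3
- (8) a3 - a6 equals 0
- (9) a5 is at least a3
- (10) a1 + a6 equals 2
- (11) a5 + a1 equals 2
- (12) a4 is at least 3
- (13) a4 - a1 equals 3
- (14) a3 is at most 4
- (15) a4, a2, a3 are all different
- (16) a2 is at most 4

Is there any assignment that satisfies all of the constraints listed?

Constraints 1, 4, 7, 12, 14, and 16 confine each of a4, a2, a3 to the 2 values {3, 4}.
Constraint 15 requires all 3 of them to be distinct, but only 2 values are available — impossible by the pigeonhole principle.

Unsatisfiable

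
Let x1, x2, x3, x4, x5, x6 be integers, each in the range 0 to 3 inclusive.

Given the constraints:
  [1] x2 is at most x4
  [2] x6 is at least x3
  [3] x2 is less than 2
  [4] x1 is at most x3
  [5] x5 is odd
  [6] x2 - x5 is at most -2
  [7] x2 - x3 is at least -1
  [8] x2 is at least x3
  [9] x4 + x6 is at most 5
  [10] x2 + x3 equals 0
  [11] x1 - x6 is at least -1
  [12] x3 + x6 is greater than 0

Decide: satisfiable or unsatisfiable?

Satisfiable

Setting (x1, x2, x3, x4, x5, x6) = (0, 0, 0, 3, 3, 1) satisfies everything: constraint 6: x2 - x5 = -3; constraint 7: x2 - x3 = 0, and the others follow.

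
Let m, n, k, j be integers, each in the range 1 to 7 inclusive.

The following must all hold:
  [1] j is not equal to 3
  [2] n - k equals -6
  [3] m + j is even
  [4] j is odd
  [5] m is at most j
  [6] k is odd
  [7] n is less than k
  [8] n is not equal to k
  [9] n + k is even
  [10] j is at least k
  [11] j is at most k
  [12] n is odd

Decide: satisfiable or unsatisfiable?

Satisfiable

Setting (m, n, k, j) = (7, 1, 7, 7) satisfies everything: constraint 2: n - k = -6; constraint 3: m + j = 14 is even, and the others follow.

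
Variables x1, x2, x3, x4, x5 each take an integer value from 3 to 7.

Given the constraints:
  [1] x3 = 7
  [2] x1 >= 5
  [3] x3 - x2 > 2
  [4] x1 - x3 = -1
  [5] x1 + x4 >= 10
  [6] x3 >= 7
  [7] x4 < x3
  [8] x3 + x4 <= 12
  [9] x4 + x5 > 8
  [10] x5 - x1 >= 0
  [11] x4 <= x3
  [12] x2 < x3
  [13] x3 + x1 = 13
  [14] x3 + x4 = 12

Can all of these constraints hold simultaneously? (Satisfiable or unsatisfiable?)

One satisfying assignment is x1 = 6, x2 = 3, x3 = 7, x4 = 5, x5 = 6.
For the less obvious constraints — constraint 3: x3 - x2 = 4; constraint 4: x1 - x3 = -1 — and the others hold by inspection.

Satisfiable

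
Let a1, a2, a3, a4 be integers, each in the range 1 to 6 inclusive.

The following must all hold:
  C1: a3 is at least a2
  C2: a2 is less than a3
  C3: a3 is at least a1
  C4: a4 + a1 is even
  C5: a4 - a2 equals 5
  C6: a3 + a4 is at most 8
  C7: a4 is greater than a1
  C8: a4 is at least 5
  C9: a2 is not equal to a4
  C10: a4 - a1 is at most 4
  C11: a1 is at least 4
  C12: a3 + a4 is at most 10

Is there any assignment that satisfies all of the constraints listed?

From constraints 3 and 11: a3 ≥ a1 ≥ 4. From constraint 8: a4 ≥ 5. Hence a3 + a4 ≥ 9. But constraint 6 requires a3 + a4 ≤ 8, and 8 < 9. Contradiction.

Unsatisfiable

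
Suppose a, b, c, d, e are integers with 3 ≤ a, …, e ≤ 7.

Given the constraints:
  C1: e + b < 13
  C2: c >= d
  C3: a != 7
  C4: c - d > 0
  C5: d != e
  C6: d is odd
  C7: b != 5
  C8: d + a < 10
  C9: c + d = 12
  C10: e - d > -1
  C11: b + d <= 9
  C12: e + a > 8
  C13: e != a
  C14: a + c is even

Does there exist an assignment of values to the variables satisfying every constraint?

Satisfiable

Try a = 3, b = 3, c = 7, d = 5, e = 7.
Check constraint 1: e + b = 10; constraint 4: c - d = 2. The remaining constraints are straightforward to verify.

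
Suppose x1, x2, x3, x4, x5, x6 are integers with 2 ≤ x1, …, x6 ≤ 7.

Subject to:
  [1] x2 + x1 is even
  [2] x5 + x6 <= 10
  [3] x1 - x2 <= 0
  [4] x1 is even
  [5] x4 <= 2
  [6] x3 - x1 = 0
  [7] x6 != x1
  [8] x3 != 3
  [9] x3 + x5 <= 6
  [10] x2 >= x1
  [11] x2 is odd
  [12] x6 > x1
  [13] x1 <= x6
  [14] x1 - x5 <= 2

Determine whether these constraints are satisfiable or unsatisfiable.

Constraint 11 makes x2 odd and constraint 4 makes x1 even, so x2 + x1 must be odd. Constraint 1 says x2 + x1 is even — contradiction.

Unsatisfiable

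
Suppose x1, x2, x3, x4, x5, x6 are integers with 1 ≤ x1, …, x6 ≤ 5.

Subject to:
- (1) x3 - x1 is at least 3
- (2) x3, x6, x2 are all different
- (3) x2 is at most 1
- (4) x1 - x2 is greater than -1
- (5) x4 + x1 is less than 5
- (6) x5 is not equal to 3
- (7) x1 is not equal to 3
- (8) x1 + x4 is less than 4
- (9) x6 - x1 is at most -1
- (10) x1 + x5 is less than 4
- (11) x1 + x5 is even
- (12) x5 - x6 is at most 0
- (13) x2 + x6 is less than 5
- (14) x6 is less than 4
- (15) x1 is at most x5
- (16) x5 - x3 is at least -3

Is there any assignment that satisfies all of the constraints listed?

Unsatisfiable

Constraints 1, 9, 12, and 16 give x3 − x1 ≥ 3, x1 − x6 ≥ 1, x6 − x5 ≥ 0, x5 − x3 ≥ -3.
Adding all 4 inequalities: the left sides telescope to 0, and the right sides sum to 3 + 1 + 0 + (-3) = 1. So 0 ≥ 1, which is false.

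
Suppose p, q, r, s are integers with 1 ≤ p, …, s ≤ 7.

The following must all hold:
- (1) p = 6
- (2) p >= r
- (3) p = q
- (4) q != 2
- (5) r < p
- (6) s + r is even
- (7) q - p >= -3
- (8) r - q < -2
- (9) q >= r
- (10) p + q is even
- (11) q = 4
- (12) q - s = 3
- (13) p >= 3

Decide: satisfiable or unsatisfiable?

Constraint 1 fixes p = 6 and constraint 11 fixes q = 4, but constraint 3 requires p = q. Since 6 ≠ 4, contradiction.

Unsatisfiable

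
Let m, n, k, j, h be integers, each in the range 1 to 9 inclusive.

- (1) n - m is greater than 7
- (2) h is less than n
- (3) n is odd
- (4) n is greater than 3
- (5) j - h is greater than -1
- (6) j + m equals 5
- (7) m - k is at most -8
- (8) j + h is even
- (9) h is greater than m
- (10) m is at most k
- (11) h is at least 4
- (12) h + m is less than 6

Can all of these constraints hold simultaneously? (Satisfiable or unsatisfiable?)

Take m = 1, n = 9, k = 9, j = 4, h = 4. Then constraint 1: n - m = 8; constraint 5: j - h = 0, and every other listed constraint is also met.

Satisfiable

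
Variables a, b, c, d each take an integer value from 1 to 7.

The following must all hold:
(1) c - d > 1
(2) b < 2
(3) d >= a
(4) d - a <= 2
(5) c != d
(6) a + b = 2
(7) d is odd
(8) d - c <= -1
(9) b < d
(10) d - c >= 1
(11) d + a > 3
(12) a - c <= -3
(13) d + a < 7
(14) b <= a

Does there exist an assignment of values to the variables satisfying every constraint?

Unsatisfiable

Constraints 4, 10, and 12 give d − c ≥ 1, c − a ≥ 3, a − d ≥ -2.
Adding all 3 inequalities: the left sides telescope to 0, and the right sides sum to 1 + 3 + (-2) = 2. So 0 ≥ 2, which is false.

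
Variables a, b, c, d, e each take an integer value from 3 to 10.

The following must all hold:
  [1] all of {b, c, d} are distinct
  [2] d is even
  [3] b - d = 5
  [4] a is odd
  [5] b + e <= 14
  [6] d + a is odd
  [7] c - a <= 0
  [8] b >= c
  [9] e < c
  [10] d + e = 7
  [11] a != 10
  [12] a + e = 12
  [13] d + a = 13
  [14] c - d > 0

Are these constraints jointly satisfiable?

Setting (a, b, c, d, e) = (9, 9, 7, 4, 3) satisfies everything: constraint 3: b - d = 5; constraint 5: b + e = 12, and the others follow.

Satisfiable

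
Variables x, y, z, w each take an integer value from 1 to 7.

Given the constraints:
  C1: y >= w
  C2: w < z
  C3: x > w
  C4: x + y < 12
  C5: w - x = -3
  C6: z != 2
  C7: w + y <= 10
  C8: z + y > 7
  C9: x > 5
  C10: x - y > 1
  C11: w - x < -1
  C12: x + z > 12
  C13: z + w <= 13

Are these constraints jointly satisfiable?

Take x = 7, y = 4, z = 6, w = 4. Then constraint 4: x + y = 11; constraint 5: w - x = -3, and every other listed constraint is also met.

Satisfiable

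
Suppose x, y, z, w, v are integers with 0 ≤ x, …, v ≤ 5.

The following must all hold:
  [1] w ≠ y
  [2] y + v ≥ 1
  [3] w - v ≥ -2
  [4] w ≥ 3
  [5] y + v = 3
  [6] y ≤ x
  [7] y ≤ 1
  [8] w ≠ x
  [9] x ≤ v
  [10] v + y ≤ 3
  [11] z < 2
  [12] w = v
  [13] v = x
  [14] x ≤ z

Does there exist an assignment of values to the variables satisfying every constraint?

Unsatisfiable

From constraints 12 and 13, w = v = x, so w = x. But constraint 8 says w ≠ x. Contradiction.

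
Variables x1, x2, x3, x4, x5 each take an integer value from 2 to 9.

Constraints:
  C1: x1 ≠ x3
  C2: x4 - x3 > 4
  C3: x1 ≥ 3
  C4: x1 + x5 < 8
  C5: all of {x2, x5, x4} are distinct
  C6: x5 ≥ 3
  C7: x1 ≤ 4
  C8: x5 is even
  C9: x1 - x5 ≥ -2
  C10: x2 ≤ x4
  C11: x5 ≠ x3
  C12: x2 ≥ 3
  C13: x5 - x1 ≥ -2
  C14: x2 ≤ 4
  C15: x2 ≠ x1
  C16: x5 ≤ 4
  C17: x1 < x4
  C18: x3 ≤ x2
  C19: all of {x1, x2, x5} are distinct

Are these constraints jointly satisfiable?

Constraints 3, 6, 7, 12, 14, and 16 confine each of x1, x2, x5 to the 2 values {3, 4}.
Constraint 19 requires all 3 of them to be distinct, but only 2 values are available — impossible by the pigeonhole principle.

Unsatisfiable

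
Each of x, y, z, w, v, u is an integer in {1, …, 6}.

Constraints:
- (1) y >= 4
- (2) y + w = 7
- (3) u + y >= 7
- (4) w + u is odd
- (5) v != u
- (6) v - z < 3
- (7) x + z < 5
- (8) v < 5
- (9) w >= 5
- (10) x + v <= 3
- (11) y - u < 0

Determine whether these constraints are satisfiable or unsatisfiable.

From constraint 1: y ≥ 4. From constraint 9: w ≥ 5. Hence y + w ≥ 9. But constraint 2 requires y + w = 7, and 7 < 9. Contradiction.

Unsatisfiable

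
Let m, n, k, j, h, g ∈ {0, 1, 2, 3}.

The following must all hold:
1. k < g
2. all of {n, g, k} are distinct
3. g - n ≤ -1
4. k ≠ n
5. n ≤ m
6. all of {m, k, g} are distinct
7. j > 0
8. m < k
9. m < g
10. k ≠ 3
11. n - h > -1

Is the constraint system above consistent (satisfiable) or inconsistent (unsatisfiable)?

Unsatisfiable

Constraints 1, 3, 5, and 8 give n ≤ m, m < k, k < g, g < n. Chaining: n ≤ m < k < g < n, which forces n < n — impossible.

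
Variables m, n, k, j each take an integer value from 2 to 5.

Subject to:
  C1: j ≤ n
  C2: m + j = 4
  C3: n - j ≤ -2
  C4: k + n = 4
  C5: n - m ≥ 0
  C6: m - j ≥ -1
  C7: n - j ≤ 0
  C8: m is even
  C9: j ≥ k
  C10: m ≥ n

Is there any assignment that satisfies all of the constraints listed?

Constraints 3, 5, and 6 give n − m ≥ 0, m − j ≥ -1, j − n ≥ 2.
Adding all 3 inequalities: the left sides telescope to 0, and the right sides sum to 0 + (-1) + 2 = 1. So 0 ≥ 1, which is false.

Unsatisfiable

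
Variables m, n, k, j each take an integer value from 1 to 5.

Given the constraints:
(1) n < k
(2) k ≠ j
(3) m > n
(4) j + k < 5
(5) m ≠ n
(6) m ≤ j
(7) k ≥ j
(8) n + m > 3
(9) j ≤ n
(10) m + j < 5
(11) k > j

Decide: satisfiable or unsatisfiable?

Unsatisfiable

Constraints 3, 6, and 9 give m ≤ j, j ≤ n, n < m. Chaining: m ≤ j ≤ n < m, which forces m < m — impossible.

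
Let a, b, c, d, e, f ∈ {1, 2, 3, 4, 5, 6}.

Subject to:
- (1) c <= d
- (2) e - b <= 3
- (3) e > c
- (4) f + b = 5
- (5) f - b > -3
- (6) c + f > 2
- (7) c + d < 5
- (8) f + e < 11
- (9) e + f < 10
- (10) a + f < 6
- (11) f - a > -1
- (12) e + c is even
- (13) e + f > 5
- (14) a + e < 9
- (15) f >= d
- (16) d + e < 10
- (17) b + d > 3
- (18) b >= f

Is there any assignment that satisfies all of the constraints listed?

Setting (a, b, c, d, e, f) = (1, 3, 2, 2, 6, 2) satisfies everything: constraint 2: e - b = 3; constraint 4: f + b = 5, and the others follow.

Satisfiable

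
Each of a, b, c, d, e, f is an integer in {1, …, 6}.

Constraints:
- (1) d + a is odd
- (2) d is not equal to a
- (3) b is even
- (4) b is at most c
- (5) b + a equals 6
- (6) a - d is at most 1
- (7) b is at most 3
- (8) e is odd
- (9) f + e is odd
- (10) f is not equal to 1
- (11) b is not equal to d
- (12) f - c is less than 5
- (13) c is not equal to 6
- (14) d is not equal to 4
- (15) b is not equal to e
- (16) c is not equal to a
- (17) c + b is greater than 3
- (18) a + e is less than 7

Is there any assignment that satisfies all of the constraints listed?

The assignment a = 4, b = 2, c = 2, d = 5, e = 1, f = 4 works:
  constraint 5 holds since b + a = 6.
  constraint 6 holds since a - d = -1.
  constraint 12 holds since f - c = 2.
The rest check out directly.

Satisfiable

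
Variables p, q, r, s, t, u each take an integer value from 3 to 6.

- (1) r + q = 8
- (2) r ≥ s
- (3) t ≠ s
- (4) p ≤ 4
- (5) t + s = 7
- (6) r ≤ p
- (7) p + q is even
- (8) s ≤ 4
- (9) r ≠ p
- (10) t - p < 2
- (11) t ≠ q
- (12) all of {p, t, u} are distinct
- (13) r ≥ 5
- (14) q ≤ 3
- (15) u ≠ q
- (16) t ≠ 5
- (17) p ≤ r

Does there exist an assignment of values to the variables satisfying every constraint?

From constraints 6 and 13: p ≥ r and r ≥ 5, so p ≥ 5. From constraint 4: p ≤ 4. But 4 < 5, so no value of p works.

Unsatisfiable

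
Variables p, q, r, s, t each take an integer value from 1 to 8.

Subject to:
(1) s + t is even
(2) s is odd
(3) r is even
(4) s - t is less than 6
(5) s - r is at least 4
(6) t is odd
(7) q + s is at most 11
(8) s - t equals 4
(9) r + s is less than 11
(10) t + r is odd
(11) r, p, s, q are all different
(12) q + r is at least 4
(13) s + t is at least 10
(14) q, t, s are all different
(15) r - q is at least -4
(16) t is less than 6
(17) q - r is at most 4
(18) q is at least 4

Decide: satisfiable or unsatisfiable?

Satisfiable

Try p = 3, q = 4, r = 2, s = 7, t = 3.
Check constraint 4: s - t = 4; constraint 5: s - r = 5. The remaining constraints are straightforward to verify.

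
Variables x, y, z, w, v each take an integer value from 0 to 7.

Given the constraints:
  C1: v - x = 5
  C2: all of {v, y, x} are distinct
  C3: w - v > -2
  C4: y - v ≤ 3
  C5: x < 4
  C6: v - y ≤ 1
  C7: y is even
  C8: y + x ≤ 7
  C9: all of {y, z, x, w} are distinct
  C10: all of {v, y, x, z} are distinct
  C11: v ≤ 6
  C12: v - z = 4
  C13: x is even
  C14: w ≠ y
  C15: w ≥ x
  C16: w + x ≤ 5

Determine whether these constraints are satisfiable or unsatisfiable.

Satisfiable

The assignment x = 0, y = 6, z = 1, w = 5, v = 5 works:
  constraint 1 holds since v - x = 5.
  constraint 3 holds since w - v = 0.
  constraint 4 holds since y - v = 1.
The rest check out directly.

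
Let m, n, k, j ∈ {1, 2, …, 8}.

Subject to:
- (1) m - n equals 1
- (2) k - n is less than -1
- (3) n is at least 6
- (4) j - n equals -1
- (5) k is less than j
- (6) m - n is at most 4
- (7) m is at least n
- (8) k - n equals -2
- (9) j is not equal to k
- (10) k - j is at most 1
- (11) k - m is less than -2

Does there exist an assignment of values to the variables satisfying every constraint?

Take m = 8, n = 7, k = 5, j = 6. Then constraint 1: m - n = 1; constraint 2: k - n = -2, and every other listed constraint is also met.

Satisfiable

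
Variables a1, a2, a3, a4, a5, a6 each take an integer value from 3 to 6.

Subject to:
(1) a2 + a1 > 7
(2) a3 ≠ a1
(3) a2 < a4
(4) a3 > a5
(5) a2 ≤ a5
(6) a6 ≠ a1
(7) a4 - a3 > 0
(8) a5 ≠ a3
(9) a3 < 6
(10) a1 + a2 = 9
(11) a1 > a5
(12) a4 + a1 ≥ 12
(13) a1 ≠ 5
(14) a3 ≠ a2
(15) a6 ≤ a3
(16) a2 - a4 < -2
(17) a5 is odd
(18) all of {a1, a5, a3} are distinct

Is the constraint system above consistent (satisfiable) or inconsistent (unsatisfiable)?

Satisfiable

Take a1 = 6, a2 = 3, a3 = 5, a4 = 6, a5 = 3, a6 = 5. Then constraint 1: a2 + a1 = 9; constraint 7: a4 - a3 = 1, and every other listed constraint is also met.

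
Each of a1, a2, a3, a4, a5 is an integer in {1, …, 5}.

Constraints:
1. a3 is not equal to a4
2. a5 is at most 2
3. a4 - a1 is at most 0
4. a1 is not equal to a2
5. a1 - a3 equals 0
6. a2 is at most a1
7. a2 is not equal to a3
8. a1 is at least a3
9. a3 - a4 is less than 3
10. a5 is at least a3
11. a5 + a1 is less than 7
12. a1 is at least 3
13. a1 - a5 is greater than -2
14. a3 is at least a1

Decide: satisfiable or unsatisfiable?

Unsatisfiable

From constraints 12 and 14: a3 ≥ a1 and a1 ≥ 3, so a3 ≥ 3. From constraints 2 and 10: a3 ≤ a5 and a5 ≤ 2, so a3 ≤ 2. But 2 < 3, so no value of a3 works.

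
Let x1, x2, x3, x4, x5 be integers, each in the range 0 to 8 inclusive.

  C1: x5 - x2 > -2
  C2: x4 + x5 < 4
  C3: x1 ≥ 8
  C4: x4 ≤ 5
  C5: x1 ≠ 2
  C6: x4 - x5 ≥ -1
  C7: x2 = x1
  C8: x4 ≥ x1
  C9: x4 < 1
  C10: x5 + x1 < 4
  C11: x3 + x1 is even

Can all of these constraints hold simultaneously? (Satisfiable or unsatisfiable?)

Unsatisfiable

From constraint 3: x1 ≥ 8. From constraints 4 and 8: x1 ≤ x4 and x4 ≤ 5, so x1 ≤ 5. But 5 < 8, so no value of x1 works.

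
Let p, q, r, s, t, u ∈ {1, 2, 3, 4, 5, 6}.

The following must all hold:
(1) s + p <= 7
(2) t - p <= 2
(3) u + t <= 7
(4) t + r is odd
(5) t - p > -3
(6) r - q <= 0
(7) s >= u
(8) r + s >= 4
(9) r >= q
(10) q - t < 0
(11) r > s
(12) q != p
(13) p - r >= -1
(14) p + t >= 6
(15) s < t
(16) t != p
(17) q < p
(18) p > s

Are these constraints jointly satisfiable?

Satisfiable

One satisfying assignment is p = 5, q = 3, r = 3, s = 2, t = 4, u = 1.
For the less obvious constraints — constraint 1: s + p = 7; constraint 2: t - p = -1 — and the others hold by inspection.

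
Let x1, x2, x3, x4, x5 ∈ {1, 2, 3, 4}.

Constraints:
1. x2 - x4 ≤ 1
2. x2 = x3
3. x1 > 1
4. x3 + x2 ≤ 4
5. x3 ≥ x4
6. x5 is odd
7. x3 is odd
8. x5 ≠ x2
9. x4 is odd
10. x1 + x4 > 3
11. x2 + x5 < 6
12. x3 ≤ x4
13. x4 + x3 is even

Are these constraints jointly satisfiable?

Satisfiable

Try x1 = 3, x2 = 1, x3 = 1, x4 = 1, x5 = 3.
Check constraint 1: x2 - x4 = 0; constraint 4: x3 + x2 = 2. The remaining constraints are straightforward to verify.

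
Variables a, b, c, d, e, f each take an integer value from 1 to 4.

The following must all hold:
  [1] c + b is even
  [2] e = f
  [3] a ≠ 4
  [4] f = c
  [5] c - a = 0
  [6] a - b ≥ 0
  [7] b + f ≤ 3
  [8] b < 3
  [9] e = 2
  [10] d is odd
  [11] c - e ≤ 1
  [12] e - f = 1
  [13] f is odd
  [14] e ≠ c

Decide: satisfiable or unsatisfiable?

From constraints 2 and 4, e = f = c, so e = c. But constraint 14 says e ≠ c. Contradiction.

Unsatisfiable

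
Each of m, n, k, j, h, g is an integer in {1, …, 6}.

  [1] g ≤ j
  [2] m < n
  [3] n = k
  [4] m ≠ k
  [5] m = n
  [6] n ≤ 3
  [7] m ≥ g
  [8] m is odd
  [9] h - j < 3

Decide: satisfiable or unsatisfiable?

From constraints 3 and 5, m = n = k, so m = k. But constraint 4 says m ≠ k. Contradiction.

Unsatisfiable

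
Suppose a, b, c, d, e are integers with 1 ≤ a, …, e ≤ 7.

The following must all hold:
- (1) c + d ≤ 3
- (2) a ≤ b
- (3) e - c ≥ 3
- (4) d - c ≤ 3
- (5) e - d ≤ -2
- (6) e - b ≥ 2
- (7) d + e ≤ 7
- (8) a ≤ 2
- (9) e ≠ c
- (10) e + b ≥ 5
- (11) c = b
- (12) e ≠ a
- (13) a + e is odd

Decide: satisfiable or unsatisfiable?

Constraints 3, 4, and 5 give e − c ≥ 3, c − d ≥ -3, d − e ≥ 2.
Adding all 3 inequalities: the left sides telescope to 0, and the right sides sum to 3 + (-3) + 2 = 2. So 0 ≥ 2, which is false.

Unsatisfiable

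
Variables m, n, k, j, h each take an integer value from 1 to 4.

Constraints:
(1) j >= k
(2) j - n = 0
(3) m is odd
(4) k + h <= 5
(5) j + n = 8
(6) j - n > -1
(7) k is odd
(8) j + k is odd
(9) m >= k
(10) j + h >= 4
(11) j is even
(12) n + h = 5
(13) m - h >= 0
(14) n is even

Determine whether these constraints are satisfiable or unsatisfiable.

Satisfiable

The assignment m = 3, n = 4, k = 1, j = 4, h = 1 works:
  constraint 2 holds since j - n = 0.
  constraint 4 holds since k + h = 2.
  constraint 5 holds since j + n = 8.
The rest check out directly.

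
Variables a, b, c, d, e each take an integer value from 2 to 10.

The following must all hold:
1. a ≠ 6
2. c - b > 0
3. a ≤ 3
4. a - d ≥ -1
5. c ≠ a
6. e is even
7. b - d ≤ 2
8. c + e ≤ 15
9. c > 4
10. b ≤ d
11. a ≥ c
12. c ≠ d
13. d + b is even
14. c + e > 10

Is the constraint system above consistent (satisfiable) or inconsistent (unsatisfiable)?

From constraint 9: c ≥ 5. From constraints 3 and 11: c ≤ a and a ≤ 3, so c ≤ 3. But 3 < 5, so no value of c works.

Unsatisfiable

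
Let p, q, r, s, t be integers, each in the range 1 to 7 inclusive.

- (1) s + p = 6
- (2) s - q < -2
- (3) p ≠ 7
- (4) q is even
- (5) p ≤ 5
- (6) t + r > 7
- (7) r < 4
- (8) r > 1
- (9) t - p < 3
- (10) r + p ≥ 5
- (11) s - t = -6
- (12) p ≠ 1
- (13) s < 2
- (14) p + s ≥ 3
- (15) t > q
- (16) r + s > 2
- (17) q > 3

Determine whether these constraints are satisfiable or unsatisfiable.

The assignment p = 5, q = 4, r = 2, s = 1, t = 7 works:
  constraint 1 holds since s + p = 6.
  constraint 2 holds since s - q = -3.
The rest check out directly.

Satisfiable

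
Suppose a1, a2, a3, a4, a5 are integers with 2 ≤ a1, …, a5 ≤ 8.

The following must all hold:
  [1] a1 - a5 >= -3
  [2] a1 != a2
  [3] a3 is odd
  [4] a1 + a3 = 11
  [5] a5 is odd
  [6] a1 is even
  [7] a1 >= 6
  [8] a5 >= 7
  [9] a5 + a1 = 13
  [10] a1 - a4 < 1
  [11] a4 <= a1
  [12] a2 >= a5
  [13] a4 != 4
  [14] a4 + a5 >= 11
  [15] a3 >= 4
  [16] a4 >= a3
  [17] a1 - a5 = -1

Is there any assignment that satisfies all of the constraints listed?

Take a1 = 6, a2 = 8, a3 = 5, a4 = 6, a5 = 7. Then constraint 1: a1 - a5 = -1; constraint 4: a1 + a3 = 11; constraint 9: a5 + a1 = 13, and every other listed constraint is also met.

Satisfiable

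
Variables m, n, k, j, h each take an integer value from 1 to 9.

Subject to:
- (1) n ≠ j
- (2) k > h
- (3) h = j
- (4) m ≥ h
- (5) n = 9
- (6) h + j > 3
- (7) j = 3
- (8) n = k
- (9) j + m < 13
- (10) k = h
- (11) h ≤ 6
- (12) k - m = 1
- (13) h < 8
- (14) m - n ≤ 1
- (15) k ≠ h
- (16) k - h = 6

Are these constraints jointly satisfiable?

Unsatisfiable

Constraint 5 fixes n = 9 and constraint 7 fixes j = 3. Constraints 3, 8, and 10 give n = k = h = j, so n = j. But 9 ≠ 3 — contradiction.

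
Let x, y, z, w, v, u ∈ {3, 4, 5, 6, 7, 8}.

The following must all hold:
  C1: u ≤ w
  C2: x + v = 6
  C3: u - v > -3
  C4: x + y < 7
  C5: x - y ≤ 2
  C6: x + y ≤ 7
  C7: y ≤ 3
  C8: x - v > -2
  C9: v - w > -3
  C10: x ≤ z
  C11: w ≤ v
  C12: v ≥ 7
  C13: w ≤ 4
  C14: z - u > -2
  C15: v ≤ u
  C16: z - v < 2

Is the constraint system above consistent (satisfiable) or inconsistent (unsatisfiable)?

From constraints 12 and 15: u ≥ v and v ≥ 7, so u ≥ 7. From constraints 1 and 13: u ≤ w and w ≤ 4, so u ≤ 4. But 4 < 7, so no value of u works.

Unsatisfiable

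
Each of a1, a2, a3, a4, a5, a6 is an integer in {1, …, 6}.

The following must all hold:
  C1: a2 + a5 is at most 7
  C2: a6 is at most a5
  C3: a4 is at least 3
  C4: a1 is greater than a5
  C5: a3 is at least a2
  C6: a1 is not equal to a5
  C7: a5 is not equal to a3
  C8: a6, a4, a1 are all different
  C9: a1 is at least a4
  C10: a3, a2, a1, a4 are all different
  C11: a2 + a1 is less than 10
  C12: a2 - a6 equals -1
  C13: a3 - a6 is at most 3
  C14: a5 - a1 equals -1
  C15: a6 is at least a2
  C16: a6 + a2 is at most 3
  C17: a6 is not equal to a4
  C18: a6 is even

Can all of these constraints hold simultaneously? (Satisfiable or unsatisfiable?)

The assignment a1 = 6, a2 = 1, a3 = 2, a4 = 5, a5 = 5, a6 = 2 works:
  constraint 1 holds since a2 + a5 = 6.
  constraint 11 holds since a2 + a1 = 7.
  constraint 12 holds since a2 - a6 = -1.
The rest check out directly.

Satisfiable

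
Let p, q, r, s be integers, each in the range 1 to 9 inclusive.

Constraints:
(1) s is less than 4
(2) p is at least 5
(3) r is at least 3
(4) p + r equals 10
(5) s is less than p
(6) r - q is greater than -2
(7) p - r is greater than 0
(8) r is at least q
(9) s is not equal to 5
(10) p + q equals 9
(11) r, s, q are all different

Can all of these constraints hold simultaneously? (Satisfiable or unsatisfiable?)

Satisfiable

One satisfying assignment is p = 6, q = 3, r = 4, s = 1.
For the less obvious constraints — constraint 4: p + r = 10; constraint 6: r - q = 1 — and the others hold by inspection.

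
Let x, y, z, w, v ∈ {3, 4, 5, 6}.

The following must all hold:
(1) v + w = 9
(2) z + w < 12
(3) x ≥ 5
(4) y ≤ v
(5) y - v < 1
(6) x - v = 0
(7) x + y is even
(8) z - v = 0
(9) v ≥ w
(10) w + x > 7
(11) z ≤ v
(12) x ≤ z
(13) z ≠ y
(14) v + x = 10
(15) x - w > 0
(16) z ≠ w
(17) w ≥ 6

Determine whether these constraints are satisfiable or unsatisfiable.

From constraints 9 and 17: v ≥ w ≥ 6. From constraint 3: x ≥ 5. Hence v + x ≥ 11. But constraint 14 requires v + x = 10, and 10 < 11. Contradiction.

Unsatisfiable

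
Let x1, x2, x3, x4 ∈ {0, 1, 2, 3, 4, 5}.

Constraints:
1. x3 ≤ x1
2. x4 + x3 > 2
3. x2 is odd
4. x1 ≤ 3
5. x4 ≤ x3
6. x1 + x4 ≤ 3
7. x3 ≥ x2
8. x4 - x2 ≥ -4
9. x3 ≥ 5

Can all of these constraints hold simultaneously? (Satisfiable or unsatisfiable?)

Unsatisfiable

From constraint 9: x3 ≥ 5. From constraints 1 and 4: x3 ≤ x1 and x1 ≤ 3, so x3 ≤ 3. But 3 < 5, so no value of x3 works.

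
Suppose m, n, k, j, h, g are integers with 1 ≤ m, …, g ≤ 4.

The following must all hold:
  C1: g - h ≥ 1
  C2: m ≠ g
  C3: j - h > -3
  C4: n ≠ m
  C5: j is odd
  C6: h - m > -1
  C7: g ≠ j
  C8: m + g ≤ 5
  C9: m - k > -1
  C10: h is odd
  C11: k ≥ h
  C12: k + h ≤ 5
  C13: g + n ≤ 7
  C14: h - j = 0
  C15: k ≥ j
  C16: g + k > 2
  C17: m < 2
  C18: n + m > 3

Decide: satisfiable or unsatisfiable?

Setting (m, n, k, j, h, g) = (1, 3, 1, 1, 1, 3) satisfies everything: constraint 1: g - h = 2; constraint 3: j - h = 0; constraint 6: h - m = 0, and the others follow.

Satisfiable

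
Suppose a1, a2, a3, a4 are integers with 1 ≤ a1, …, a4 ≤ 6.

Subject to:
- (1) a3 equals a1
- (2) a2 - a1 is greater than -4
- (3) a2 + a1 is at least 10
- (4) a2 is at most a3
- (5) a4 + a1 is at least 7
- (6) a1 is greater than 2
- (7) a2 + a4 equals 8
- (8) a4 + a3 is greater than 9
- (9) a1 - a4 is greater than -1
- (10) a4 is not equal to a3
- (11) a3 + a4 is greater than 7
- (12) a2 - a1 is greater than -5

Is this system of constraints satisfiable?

The assignment a1 = 6, a2 = 4, a3 = 6, a4 = 4 works:
  constraint 2 holds since a2 - a1 = -2.
  constraint 3 holds since a2 + a1 = 10.
  constraint 5 holds since a4 + a1 = 10.
The rest check out directly.

Satisfiable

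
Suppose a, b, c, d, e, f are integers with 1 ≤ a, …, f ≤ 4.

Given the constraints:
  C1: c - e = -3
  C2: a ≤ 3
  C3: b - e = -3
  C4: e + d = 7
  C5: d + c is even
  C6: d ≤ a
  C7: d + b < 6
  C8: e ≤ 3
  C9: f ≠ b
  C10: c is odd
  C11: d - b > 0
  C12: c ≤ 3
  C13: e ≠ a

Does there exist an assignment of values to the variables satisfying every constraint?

From constraint 8: e ≤ 3. From constraints 2 and 6: d ≤ a ≤ 3. Hence e + d ≤ 6. But constraint 4 requires e + d = 7, and 7 > 6. Contradiction.

Unsatisfiable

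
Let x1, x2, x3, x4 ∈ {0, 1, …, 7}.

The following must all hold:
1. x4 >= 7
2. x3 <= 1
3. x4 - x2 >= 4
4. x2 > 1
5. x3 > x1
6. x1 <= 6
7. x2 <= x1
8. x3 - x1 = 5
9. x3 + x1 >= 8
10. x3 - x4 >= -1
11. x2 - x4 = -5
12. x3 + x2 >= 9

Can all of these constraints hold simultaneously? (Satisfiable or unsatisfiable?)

From constraint 2: x3 ≤ 1. From constraints 6 and 7: x2 ≤ x1 ≤ 6. Hence x3 + x2 ≤ 7. But constraint 12 requires x3 + x2 ≥ 9, and 9 > 7. Contradiction.

Unsatisfiable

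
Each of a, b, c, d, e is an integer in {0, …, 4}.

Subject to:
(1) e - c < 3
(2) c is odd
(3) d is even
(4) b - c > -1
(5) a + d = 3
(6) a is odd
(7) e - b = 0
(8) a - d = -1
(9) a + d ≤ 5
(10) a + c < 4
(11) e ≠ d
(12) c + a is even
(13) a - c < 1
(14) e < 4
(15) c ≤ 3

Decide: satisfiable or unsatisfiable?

Try a = 1, b = 1, c = 1, d = 2, e = 1.
Check constraint 1: e - c = 0; constraint 4: b - c = 0; constraint 5: a + d = 3. The remaining constraints are straightforward to verify.

Satisfiable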